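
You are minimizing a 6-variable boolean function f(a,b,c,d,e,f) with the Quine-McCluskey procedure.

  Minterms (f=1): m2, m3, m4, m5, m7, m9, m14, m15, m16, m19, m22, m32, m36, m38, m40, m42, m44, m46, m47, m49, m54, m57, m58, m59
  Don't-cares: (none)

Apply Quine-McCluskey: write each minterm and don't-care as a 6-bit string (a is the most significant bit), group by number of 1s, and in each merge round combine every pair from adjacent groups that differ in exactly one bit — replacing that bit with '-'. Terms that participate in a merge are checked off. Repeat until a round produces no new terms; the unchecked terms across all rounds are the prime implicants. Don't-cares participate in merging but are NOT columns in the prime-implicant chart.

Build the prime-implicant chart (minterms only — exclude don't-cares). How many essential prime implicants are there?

size-2^0 implicants → 000010(✓)  000011(✓)  000100(✓)  000101(✓)  000111(✓)  001001  001110(✓)  001111(✓)  010000  010011(✓)  010110(✓)  100000(✓)  100100(✓)  100110(✓)  101000(✓)  101010(✓)  101100(✓)  101110(✓)  101111(✓)  110001(✓)  110110(✓)  111001(✓)  111010(✓)  111011(✓)
size-2^1 implicants → -00100  -01110(✓)  -01111(✓)  -10110  0-0011  00-111  000-11  00001-  0001-1  00010-  00111-(✓)  1-0110  1-1010  10-000(✓)  10-100(✓)  10-110(✓)  100-00(✓)  1001-0(✓)  101-00(✓)  101-10(✓)  1010-0(✓)  1011-0(✓)  10111-(✓)  11-001  1110-1  11101-
size-2^2 implicants → -0111-  10--00  10-1-0  101--0
Unchecked terms (primes): -00100, -0111-, -10110, 0-0011, 00-111, 000-11, 00001-, 0001-1, 00010-, 001001, 010000, 1-0110, 1-1010, 10--00, 10-1-0, 101--0, 11-001, 1110-1, 11101-
Minterm coverage:
  m2 ⊆ 00001- [E]
  m3 ⊆ 0-0011,000-11,00001-
  m4 ⊆ -00100,00010-
  m5 ⊆ 0001-1,00010-
  m7 ⊆ 00-111,000-11,0001-1
  m9 ⊆ 001001 [E]
  m14 ⊆ -0111- [E]
  m15 ⊆ -0111-,00-111
  m16 ⊆ 010000 [E]
  m19 ⊆ 0-0011 [E]
  m22 ⊆ -10110 [E]
  m32 ⊆ 10--00 [E]
  m36 ⊆ -00100,10--00,10-1-0
  m38 ⊆ 1-0110,10-1-0
  m40 ⊆ 10--00,101--0
  m42 ⊆ 1-1010,101--0
  m44 ⊆ 10--00,10-1-0,101--0
  m46 ⊆ -0111-,10-1-0,101--0
  m47 ⊆ -0111- [E]
  m49 ⊆ 11-001 [E]
  m54 ⊆ -10110,1-0110
  m57 ⊆ 11-001,1110-1
  m58 ⊆ 1-1010,11101-
  m59 ⊆ 1110-1,11101-
E = {-0111-, -10110, 0-0011, 00001-, 001001, 010000, 10--00, 11-001}

8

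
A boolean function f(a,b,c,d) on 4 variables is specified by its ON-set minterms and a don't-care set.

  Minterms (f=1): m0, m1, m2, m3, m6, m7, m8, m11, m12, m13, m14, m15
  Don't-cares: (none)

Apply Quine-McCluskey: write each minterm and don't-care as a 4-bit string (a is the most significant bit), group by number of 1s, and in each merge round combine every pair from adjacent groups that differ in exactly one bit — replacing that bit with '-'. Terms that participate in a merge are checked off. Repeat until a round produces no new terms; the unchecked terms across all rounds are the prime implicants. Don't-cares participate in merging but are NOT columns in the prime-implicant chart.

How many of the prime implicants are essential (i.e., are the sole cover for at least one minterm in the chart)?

3

Round 0: 0000✓ 0001✓ 0010✓ 0011✓ 0110✓ 0111✓ 1000✓ 1011✓ 1100✓ 1101✓ 1110✓ 1111✓
Round 1: -000 -011✓ -110✓ -111✓ 0-10✓ 0-11✓ 00-0✓ 00-1✓ 000-✓ 001-✓ 011-✓ 1-00 1-11✓ 11-0✓ 11-1✓ 110-✓ 111-✓
Round 2: --11 -11- 0-1- 00-- 11--
PIs = {--11, -000, -11-, 0-1-, 00--, 1-00, 11--}
Coverage chart:
  m0: -000,00--
  m1: 00-- ←essential
  m2: 0-1-,00--
  m3: --11,0-1-,00--
  m6: -11-,0-1-
  m7: --11,-11-,0-1-
  m8: -000,1-00
  m11: --11 ←essential
  m12: 1-00,11--
  m13: 11-- ←essential
  m14: -11-,11--
  m15: --11,-11-,11--
Essential: --11, 00--, 11--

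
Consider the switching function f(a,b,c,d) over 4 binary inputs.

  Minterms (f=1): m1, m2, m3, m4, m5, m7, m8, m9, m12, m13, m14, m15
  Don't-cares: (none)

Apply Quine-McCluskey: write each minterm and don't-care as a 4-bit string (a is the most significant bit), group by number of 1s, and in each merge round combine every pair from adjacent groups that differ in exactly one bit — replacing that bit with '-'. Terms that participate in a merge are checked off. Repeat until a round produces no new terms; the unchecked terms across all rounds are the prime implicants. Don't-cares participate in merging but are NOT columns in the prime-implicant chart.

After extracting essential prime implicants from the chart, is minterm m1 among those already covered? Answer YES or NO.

NO

Round 0: 0001✓ 0010✓ 0011✓ 0100✓ 0101✓ 0111✓ 1000✓ 1001✓ 1100✓ 1101✓ 1110✓ 1111✓
Round 1: -001✓ -100✓ -101✓ -111✓ 0-01✓ 0-11✓ 00-1✓ 001- 01-1✓ 010-✓ 1-00✓ 1-01✓ 100-✓ 11-0✓ 11-1✓ 110-✓ 111-✓
Round 2: --01 -1-1 -10- 0--1 1-0- 11--
PIs = {--01, -1-1, -10-, 0--1, 001-, 1-0-, 11--}
Coverage chart:
  m1: --01,0--1
  m2: 001- ←essential
  m3: 0--1,001-
  m4: -10- ←essential
  m5: --01,-1-1,-10-,0--1
  m7: -1-1,0--1
  m8: 1-0- ←essential
  m9: --01,1-0-
  m12: -10-,1-0-,11--
  m13: --01,-1-1,-10-,1-0-,11--
  m14: 11-- ←essential
  m15: -1-1,11--
Essential: -10-, 001-, 1-0-, 11--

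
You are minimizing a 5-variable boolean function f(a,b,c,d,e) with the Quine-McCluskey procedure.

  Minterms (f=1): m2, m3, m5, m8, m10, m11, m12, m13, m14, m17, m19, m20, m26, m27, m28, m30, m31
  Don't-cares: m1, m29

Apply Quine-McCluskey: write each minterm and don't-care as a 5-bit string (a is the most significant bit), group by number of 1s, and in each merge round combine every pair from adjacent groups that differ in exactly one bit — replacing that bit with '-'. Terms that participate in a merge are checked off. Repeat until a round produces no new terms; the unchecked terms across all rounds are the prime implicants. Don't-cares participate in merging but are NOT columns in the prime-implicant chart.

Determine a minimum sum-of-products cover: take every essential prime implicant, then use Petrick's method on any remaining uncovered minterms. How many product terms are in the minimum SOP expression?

6

Round 0: 00001✓ 00010✓ 00011✓ 00101✓ 01000✓ 01010✓ 01011✓ 01100✓ 01101✓ 01110✓ 10001✓ 10011✓ 10100✓ 11010✓ 11011✓ 11100✓ 11101✓ 11110✓ 11111✓
Round 1: -0001✓ -0011✓ -1010✓ -1011✓ -1100✓ -1101✓ -1110✓ 0-010✓ 0-011✓ 0-101 00-01 000-1✓ 0001-✓ 01-00✓ 01-10✓ 010-0✓ 0101-✓ 011-0✓ 0110-✓ 1-011✓ 1-100 100-1✓ 11-10✓ 11-11✓ 1101-✓ 111-0✓ 111-1✓ 1110-✓ 1111-✓
Round 2: --011 -00-1 -1-10 -101- -11-0 -110- 0-01- 01--0 11-1- 111--
PIs = {--011, -00-1, -1-10, -101-, -11-0, -110-, 0-01-, 0-101, 00-01, 01--0, 1-100, 11-1-, 111--}
Coverage chart:
  m2: 0-01- ←essential
  m3: --011,-00-1,0-01-
  m5: 0-101,00-01
  m8: 01--0 ←essential
  m10: -1-10,-101-,0-01-,01--0
  m11: --011,-101-,0-01-
  m12: -11-0,-110-,01--0
  m13: -110-,0-101
  m14: -1-10,-11-0,01--0
  m17: -00-1 ←essential
  m19: --011,-00-1
  m20: 1-100 ←essential
  m26: -1-10,-101-,11-1-
  m27: --011,-101-,11-1-
  m28: -11-0,-110-,1-100,111--
  m30: -1-10,-11-0,11-1-,111--
  m31: 11-1-,111--
Essential: -00-1, 0-01-, 01--0, 1-100
Petrick residual → 0-101, 11-1-
Min cover (6 terms): b'c'e + a'c'd + a'cd'e + a'be' + acd'e' + abd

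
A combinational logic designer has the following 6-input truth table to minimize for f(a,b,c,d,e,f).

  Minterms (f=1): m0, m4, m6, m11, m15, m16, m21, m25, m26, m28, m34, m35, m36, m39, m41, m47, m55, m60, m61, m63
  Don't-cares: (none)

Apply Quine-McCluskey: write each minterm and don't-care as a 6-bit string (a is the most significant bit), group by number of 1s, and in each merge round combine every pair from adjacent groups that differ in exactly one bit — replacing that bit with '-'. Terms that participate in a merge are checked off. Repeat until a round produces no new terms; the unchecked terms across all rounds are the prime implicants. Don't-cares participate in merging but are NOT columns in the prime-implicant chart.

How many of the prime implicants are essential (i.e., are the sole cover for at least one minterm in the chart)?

11

Round 0: 000000✓ 000100✓ 000110✓ 001011✓ 001111✓ 010000✓ 010101 011001 011010 011100✓ 100010✓ 100011✓ 100100✓ 100111✓ 101001 101111✓ 110111✓ 111100✓ 111101✓ 111111✓
Round 1: -00100 -01111 -11100 0-0000 000-00 0001-0 001-11 1-0111✓ 1-1111✓ 10-111✓ 100-11 10001- 11-111✓ 1111-1 11110-
Round 2: 1--111
PIs = {-00100, -01111, -11100, 0-0000, 000-00, 0001-0, 001-11, 010101, 011001, 011010, 1--111, 100-11, 10001-, 101001, 1111-1, 11110-}
Coverage chart:
  m0: 0-0000,000-00
  m4: -00100,000-00,0001-0
  m6: 0001-0 ←essential
  m11: 001-11 ←essential
  m15: -01111,001-11
  m16: 0-0000 ←essential
  m21: 010101 ←essential
  m25: 011001 ←essential
  m26: 011010 ←essential
  m28: -11100 ←essential
  m34: 10001- ←essential
  m35: 100-11,10001-
  m36: -00100 ←essential
  m39: 1--111,100-11
  m41: 101001 ←essential
  m47: -01111,1--111
  m55: 1--111 ←essential
  m60: -11100,11110-
  m61: 1111-1,11110-
  m63: 1--111,1111-1
Essential: -00100, -11100, 0-0000, 0001-0, 001-11, 010101, 011001, 011010, 1--111, 10001-, 101001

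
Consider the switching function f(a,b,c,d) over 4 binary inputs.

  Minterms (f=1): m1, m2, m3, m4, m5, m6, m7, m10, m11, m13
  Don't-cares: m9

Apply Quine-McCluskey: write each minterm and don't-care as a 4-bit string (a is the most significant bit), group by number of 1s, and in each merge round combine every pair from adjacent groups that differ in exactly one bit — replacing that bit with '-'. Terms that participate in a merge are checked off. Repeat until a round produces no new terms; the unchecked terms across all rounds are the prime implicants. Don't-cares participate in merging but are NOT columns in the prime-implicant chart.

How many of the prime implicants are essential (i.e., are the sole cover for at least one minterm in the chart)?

Round 0: 0001✓ 0010✓ 0011✓ 0100✓ 0101✓ 0110✓ 0111✓ 1001✓ 1010✓ 1011✓ 1101✓
Round 1: -001✓ -010✓ -011✓ -101✓ 0-01✓ 0-10✓ 0-11✓ 00-1✓ 001-✓ 01-0✓ 01-1✓ 010-✓ 011-✓ 1-01✓ 10-1✓ 101-✓
Round 2: --01 -0-1 -01- 0--1 0-1- 01--
PIs = {--01, -0-1, -01-, 0--1, 0-1-, 01--}
Coverage chart:
  m1: --01,-0-1,0--1
  m2: -01-,0-1-
  m3: -0-1,-01-,0--1,0-1-
  m4: 01-- ←essential
  m5: --01,0--1,01--
  m6: 0-1-,01--
  m7: 0--1,0-1-,01--
  m10: -01- ←essential
  m11: -0-1,-01-
  m13: --01 ←essential
Essential: --01, -01-, 01--

3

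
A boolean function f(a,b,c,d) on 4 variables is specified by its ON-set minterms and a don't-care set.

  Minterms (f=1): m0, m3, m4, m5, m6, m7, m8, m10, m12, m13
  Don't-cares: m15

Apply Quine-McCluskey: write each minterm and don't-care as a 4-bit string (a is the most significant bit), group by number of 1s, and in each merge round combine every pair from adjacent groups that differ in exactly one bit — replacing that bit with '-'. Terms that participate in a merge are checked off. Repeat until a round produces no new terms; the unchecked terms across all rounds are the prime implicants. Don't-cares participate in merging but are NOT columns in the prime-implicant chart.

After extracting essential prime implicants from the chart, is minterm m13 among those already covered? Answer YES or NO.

Round 0: 0000✓ 0011✓ 0100✓ 0101✓ 0110✓ 0111✓ 1000✓ 1010✓ 1100✓ 1101✓ 1111✓
Round 1: -000✓ -100✓ -101✓ -111✓ 0-00✓ 0-11 01-0✓ 01-1✓ 010-✓ 011-✓ 1-00✓ 10-0 11-1✓ 110-✓
Round 2: --00 -1-1 -10- 01--
PIs = {--00, -1-1, -10-, 0-11, 01--, 10-0}
Coverage chart:
  m0: --00 ←essential
  m3: 0-11 ←essential
  m4: --00,-10-,01--
  m5: -1-1,-10-,01--
  m6: 01-- ←essential
  m7: -1-1,0-11,01--
  m8: --00,10-0
  m10: 10-0 ←essential
  m12: --00,-10-
  m13: -1-1,-10-
Essential: --00, 0-11, 01--, 10-0

NO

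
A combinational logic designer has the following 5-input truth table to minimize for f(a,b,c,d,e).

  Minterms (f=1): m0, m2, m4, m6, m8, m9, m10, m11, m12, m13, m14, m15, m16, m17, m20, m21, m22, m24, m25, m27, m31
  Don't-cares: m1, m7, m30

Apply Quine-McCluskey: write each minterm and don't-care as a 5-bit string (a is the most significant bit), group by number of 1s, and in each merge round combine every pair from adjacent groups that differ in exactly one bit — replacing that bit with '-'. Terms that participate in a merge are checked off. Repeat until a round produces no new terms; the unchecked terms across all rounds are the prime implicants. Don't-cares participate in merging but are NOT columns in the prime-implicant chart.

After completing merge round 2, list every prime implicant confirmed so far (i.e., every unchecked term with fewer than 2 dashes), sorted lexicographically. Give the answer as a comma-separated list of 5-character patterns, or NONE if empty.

NONE

[col 0] 00000*, 00001*, 00010*, 00100*, 00110*, 00111*, 01000*, 01001*, 01010*, 01011*, 01100*, 01101*, 01110*, 01111*, 10000*, 10001*, 10100*, 10101*, 10110*, 11000*, 11001*, 11011*, 11110*, 11111*
[col 1] -0000*, -0001*, -0100*, -0110*, -1000*, -1001*, -1011*, -1110*, -1111*, 0-000*, 0-001*, 0-010*, 0-100*, 0-110*, 0-111*, 00-00*, 00-10*, 000-0*, 0000-*, 001-0*, 0011-*, 01-00*, 01-01*, 01-10*, 01-11*, 010-0*, 010-1*, 0100-*, 0101-*, 011-0*, 011-1*, 0110-*, 0111-*, 1-000*, 1-001*, 1-110*, 10-00*, 10-01*, 1000-*, 101-0*, 1010-*, 11-11*, 110-1*, 1100-*, 1111-*
[col 2] --000*, --001*, --110, -0-00, -000-*, -01-0, -1-11, -10-1, -100-*, -111-, 0--00*, 0--10*, 0-0-0*, 0-00-*, 0-1-0*, 0-11-, 00--0*, 01--0*, 01--1*, 01-0-*, 01-1-*, 010--*, 011--*, 1-00-*, 10-0-
[col 3] --00-, 0---0, 01---
Prime implicants: --00-, --110, -0-00, -01-0, -1-11, -10-1, -111-, 0---0, 0-11-, 01---, 10-0-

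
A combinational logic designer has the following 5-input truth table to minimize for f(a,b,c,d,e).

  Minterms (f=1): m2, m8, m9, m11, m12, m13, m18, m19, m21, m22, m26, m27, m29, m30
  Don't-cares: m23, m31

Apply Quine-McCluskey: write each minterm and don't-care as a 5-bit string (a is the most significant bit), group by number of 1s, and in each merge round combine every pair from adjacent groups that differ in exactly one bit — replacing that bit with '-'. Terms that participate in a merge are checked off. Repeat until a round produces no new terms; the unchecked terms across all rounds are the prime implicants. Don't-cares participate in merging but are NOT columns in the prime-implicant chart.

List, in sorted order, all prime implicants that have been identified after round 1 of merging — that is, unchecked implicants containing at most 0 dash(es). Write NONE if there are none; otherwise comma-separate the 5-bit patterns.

NONE

[col 0] 00010*, 01000*, 01001*, 01011*, 01100*, 01101*, 10010*, 10011*, 10101*, 10110*, 10111*, 11010*, 11011*, 11101*, 11110*, 11111*
[col 1] -0010, -1011, -1101, 01-00*, 01-01*, 010-1, 0100-*, 0110-*, 1-010*, 1-011*, 1-101*, 1-110*, 1-111*, 10-10*, 10-11*, 1001-*, 101-1*, 1011-*, 11-10*, 11-11*, 1101-*, 111-1*, 1111-*
[col 2] 01-0-, 1--10*, 1--11*, 1-01-*, 1-1-1, 1-11-*, 10-1-*, 11-1-*
[col 3] 1--1-
Prime implicants: -0010, -1011, -1101, 01-0-, 010-1, 1--1-, 1-1-1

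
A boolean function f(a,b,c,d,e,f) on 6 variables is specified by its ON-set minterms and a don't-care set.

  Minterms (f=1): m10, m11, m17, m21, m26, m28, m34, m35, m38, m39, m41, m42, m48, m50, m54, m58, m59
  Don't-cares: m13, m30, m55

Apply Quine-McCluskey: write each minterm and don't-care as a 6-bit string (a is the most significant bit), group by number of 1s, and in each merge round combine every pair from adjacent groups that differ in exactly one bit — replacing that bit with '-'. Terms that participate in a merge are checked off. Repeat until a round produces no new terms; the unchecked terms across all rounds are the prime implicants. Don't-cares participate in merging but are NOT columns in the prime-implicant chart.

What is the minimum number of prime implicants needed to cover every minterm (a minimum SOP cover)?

9

[col 0] 001010*, 001011*, 001101, 010001*, 010101*, 011010*, 011100*, 011110*, 100010*, 100011*, 100110*, 100111*, 101001, 101010*, 110000*, 110010*, 110110*, 110111*, 111010*, 111011*
[col 1] -01010*, -11010*, 0-1010*, 00101-, 010-01, 011-10, 0111-0, 1-0010*, 1-0110*, 1-0111*, 1-1010*, 10-010*, 100-10*, 100-11*, 10001-*, 10011-*, 11-010*, 110-10*, 1100-0, 11011-*, 11101-
[col 2] --1010, 1--010, 1-0-10, 1-011-, 100-1-
Prime implicants: --1010, 00101-, 001101, 010-01, 011-10, 0111-0, 1--010, 1-0-10, 1-011-, 100-1-, 101001, 1100-0, 11101-
PI chart (minterm → PIs covering it):
  10 | --1010,00101-
  11 | 00101-  (sole → essential)
  17 | 010-01  (sole → essential)
  21 | 010-01  (sole → essential)
  26 | --1010,011-10
  28 | 0111-0  (sole → essential)
  34 | 1--010,1-0-10,100-1-
  35 | 100-1-  (sole → essential)
  38 | 1-0-10,1-011-,100-1-
  39 | 1-011-,100-1-
  41 | 101001  (sole → essential)
  42 | --1010,1--010
  48 | 1100-0  (sole → essential)
  50 | 1--010,1-0-10,1100-0
  54 | 1-0-10,1-011-
  58 | --1010,1--010,11101-
  59 | 11101-  (sole → essential)
Essential prime implicants: 00101-, 010-01, 0111-0, 100-1-, 101001, 1100-0, 11101-
Petrick residual → --1010, 1-0-10
Minimum SOP uses 9 PIs: cd'ef' + a'b'cd'e + a'bc'e'f + a'bcdf' + ac'ef' + ab'c'e + ab'cd'e'f + abc'd'f' + abcd'e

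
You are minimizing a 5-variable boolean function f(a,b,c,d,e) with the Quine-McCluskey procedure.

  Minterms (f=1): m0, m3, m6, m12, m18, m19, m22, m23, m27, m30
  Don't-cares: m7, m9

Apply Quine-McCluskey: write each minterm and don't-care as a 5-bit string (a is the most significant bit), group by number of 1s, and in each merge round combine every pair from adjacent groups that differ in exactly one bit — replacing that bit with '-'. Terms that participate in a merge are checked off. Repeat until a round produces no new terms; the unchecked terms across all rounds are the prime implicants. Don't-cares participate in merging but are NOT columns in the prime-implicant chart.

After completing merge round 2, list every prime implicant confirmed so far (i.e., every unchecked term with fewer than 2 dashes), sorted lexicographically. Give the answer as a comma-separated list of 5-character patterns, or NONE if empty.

size-2^0 implicants → 00000  00011(✓)  00110(✓)  00111(✓)  01001  01100  10010(✓)  10011(✓)  10110(✓)  10111(✓)  11011(✓)  11110(✓)
size-2^1 implicants → -0011(✓)  -0110(✓)  -0111(✓)  00-11(✓)  0011-(✓)  1-011  1-110  10-10(✓)  10-11(✓)  1001-(✓)  1011-(✓)
size-2^2 implicants → -0-11  -011-  10-1-
Unchecked terms (primes): -0-11, -011-, 00000, 01001, 01100, 1-011, 1-110, 10-1-

00000, 01001, 01100, 1-011, 1-110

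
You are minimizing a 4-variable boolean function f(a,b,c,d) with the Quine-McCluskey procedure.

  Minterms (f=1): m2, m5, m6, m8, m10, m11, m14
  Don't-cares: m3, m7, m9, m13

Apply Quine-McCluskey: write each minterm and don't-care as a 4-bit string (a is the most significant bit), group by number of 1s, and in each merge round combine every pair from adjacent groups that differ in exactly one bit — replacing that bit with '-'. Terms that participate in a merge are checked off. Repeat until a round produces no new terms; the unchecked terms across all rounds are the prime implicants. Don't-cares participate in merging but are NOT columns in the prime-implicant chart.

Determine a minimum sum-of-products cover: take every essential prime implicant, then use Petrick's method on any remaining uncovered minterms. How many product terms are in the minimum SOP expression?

3

Round 0: 0010✓ 0011✓ 0101✓ 0110✓ 0111✓ 1000✓ 1001✓ 1010✓ 1011✓ 1101✓ 1110✓
Round 1: -010✓ -011✓ -101 -110✓ 0-10✓ 0-11✓ 001-✓ 01-1 011-✓ 1-01 1-10✓ 10-0✓ 10-1✓ 100-✓ 101-✓
Round 2: --10 -01- 0-1- 10--
PIs = {--10, -01-, -101, 0-1-, 01-1, 1-01, 10--}
Coverage chart:
  m2: --10,-01-,0-1-
  m5: -101,01-1
  m6: --10,0-1-
  m8: 10-- ←essential
  m10: --10,-01-,10--
  m11: -01-,10--
  m14: --10 ←essential
Essential: --10, 10--
Petrick residual → -101
Min cover (3 terms): cd' + bc'd + ab'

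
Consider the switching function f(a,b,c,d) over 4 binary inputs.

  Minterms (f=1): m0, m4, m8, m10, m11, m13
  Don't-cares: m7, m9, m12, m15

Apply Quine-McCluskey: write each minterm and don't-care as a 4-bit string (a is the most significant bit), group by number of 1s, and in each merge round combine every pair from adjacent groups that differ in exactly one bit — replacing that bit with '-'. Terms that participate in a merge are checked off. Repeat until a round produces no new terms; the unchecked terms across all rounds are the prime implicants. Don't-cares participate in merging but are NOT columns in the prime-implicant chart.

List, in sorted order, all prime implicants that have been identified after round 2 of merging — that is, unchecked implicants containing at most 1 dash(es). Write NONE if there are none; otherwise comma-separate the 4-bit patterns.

size-2^0 implicants → 0000(✓)  0100(✓)  0111(✓)  1000(✓)  1001(✓)  1010(✓)  1011(✓)  1100(✓)  1101(✓)  1111(✓)
size-2^1 implicants → -000(✓)  -100(✓)  -111  0-00(✓)  1-00(✓)  1-01(✓)  1-11(✓)  10-0(✓)  10-1(✓)  100-(✓)  101-(✓)  11-1(✓)  110-(✓)
size-2^2 implicants → --00  1--1  1-0-  10--
Unchecked terms (primes): --00, -111, 1--1, 1-0-, 10--

-111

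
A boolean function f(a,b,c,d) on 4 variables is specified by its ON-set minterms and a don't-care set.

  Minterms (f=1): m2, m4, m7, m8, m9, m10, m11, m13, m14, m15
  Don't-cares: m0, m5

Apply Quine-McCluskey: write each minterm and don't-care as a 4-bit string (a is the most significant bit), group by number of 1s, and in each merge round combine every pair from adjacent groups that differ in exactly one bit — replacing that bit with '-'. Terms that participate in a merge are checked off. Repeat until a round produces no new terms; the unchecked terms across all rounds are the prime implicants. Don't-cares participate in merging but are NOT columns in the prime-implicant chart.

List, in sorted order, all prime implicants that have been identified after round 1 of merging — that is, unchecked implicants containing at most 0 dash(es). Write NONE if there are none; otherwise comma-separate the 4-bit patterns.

NONE

[col 0] 0000*, 0010*, 0100*, 0101*, 0111*, 1000*, 1001*, 1010*, 1011*, 1101*, 1110*, 1111*
[col 1] -000*, -010*, -101*, -111*, 0-00, 00-0*, 01-1*, 010-, 1-01*, 1-10*, 1-11*, 10-0*, 10-1*, 100-*, 101-*, 11-1*, 111-*
[col 2] -0-0, -1-1, 1--1, 1-1-, 10--
Prime implicants: -0-0, -1-1, 0-00, 010-, 1--1, 1-1-, 10--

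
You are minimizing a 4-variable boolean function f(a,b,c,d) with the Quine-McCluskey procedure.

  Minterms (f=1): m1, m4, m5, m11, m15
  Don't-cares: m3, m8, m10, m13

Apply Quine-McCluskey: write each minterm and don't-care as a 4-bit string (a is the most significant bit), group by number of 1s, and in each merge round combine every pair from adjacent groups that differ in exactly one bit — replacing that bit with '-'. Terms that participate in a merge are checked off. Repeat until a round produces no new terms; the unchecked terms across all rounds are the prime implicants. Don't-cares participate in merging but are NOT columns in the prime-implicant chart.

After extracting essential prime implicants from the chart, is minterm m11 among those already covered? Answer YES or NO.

size-2^0 implicants → 0001(✓)  0011(✓)  0100(✓)  0101(✓)  1000(✓)  1010(✓)  1011(✓)  1101(✓)  1111(✓)
size-2^1 implicants → -011  -101  0-01  00-1  010-  1-11  10-0  101-  11-1
Unchecked terms (primes): -011, -101, 0-01, 00-1, 010-, 1-11, 10-0, 101-, 11-1
Minterm coverage:
  m1 ⊆ 0-01,00-1
  m4 ⊆ 010- [E]
  m5 ⊆ -101,0-01,010-
  m11 ⊆ -011,1-11,101-
  m15 ⊆ 1-11,11-1
E = {010-}

NO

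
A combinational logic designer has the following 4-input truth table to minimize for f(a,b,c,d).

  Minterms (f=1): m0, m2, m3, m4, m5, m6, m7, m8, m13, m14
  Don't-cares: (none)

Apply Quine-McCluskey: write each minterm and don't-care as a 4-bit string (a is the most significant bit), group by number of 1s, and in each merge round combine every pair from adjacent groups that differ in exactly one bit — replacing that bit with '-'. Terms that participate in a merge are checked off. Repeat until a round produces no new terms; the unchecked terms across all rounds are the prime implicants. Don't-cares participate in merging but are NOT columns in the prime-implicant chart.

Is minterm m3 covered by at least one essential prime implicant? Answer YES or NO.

[col 0] 0000*, 0010*, 0011*, 0100*, 0101*, 0110*, 0111*, 1000*, 1101*, 1110*
[col 1] -000, -101, -110, 0-00*, 0-10*, 0-11*, 00-0*, 001-*, 01-0*, 01-1*, 010-*, 011-*
[col 2] 0--0, 0-1-, 01--
Prime implicants: -000, -101, -110, 0--0, 0-1-, 01--
PI chart (minterm → PIs covering it):
  0 | -000,0--0
  2 | 0--0,0-1-
  3 | 0-1-  (sole → essential)
  4 | 0--0,01--
  5 | -101,01--
  6 | -110,0--0,0-1-,01--
  7 | 0-1-,01--
  8 | -000  (sole → essential)
  13 | -101  (sole → essential)
  14 | -110  (sole → essential)
Essential prime implicants: -000, -101, -110, 0-1-

YES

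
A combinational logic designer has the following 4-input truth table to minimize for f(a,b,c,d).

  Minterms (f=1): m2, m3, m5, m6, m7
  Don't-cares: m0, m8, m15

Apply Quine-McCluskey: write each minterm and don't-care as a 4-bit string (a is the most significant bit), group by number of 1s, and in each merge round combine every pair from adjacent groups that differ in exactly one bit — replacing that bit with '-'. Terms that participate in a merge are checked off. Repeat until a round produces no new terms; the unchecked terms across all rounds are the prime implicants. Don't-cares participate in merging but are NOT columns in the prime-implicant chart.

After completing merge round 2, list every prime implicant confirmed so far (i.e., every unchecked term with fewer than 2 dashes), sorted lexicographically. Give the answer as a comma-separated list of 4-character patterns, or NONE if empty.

-000, -111, 00-0, 01-1

Round 0: 0000✓ 0010✓ 0011✓ 0101✓ 0110✓ 0111✓ 1000✓ 1111✓
Round 1: -000 -111 0-10✓ 0-11✓ 00-0 001-✓ 01-1 011-✓
Round 2: 0-1-
PIs = {-000, -111, 0-1-, 00-0, 01-1}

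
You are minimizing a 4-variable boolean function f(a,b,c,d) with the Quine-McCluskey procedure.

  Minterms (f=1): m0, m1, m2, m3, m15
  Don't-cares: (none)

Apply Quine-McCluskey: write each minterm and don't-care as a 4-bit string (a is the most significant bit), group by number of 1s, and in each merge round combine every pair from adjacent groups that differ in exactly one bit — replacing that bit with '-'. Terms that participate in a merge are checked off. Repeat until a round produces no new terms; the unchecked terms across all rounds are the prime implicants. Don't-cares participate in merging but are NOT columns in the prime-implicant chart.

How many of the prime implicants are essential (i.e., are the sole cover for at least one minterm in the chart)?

Round 0: 0000✓ 0001✓ 0010✓ 0011✓ 1111
Round 1: 00-0✓ 00-1✓ 000-✓ 001-✓
Round 2: 00--
PIs = {00--, 1111}
Coverage chart:
  m0: 00-- ←essential
  m1: 00-- ←essential
  m2: 00-- ←essential
  m3: 00-- ←essential
  m15: 1111 ←essential
Essential: 00--, 1111

2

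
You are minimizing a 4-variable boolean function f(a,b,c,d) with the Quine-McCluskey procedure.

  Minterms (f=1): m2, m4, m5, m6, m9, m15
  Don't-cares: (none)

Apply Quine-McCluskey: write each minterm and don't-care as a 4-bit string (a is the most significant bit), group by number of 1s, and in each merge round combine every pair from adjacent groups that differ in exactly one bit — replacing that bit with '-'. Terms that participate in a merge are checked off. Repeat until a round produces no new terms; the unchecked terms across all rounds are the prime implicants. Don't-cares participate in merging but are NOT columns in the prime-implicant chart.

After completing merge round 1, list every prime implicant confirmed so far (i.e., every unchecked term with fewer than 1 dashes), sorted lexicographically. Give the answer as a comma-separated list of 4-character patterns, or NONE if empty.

1001, 1111

size-2^0 implicants → 0010(✓)  0100(✓)  0101(✓)  0110(✓)  1001  1111
size-2^1 implicants → 0-10  01-0  010-
Unchecked terms (primes): 0-10, 01-0, 010-, 1001, 1111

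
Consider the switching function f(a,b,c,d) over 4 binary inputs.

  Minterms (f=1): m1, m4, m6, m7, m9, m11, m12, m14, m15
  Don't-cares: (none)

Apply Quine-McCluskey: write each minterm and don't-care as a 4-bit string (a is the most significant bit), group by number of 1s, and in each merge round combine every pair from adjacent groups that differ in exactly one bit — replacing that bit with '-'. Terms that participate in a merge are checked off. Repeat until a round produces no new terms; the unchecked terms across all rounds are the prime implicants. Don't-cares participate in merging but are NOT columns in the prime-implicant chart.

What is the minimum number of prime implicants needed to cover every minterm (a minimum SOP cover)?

[col 0] 0001*, 0100*, 0110*, 0111*, 1001*, 1011*, 1100*, 1110*, 1111*
[col 1] -001, -100*, -110*, -111*, 01-0*, 011-*, 1-11, 10-1, 11-0*, 111-*
[col 2] -1-0, -11-
Prime implicants: -001, -1-0, -11-, 1-11, 10-1
PI chart (minterm → PIs covering it):
  1 | -001  (sole → essential)
  4 | -1-0  (sole → essential)
  6 | -1-0,-11-
  7 | -11-  (sole → essential)
  9 | -001,10-1
  11 | 1-11,10-1
  12 | -1-0  (sole → essential)
  14 | -1-0,-11-
  15 | -11-,1-11
Essential prime implicants: -001, -1-0, -11-
Petrick residual → 1-11
Minimum SOP uses 4 PIs: b'c'd + bd' + bc + acd

4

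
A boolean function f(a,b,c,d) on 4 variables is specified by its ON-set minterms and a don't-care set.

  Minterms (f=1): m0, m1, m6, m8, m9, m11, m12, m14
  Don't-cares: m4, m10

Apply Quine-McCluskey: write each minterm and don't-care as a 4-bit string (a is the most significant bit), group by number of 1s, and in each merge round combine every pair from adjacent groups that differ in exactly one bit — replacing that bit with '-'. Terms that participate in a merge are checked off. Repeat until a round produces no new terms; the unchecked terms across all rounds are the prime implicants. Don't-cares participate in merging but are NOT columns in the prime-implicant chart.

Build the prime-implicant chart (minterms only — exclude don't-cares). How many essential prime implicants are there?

3

Round 0: 0000✓ 0001✓ 0100✓ 0110✓ 1000✓ 1001✓ 1010✓ 1011✓ 1100✓ 1110✓
Round 1: -000✓ -001✓ -100✓ -110✓ 0-00✓ 000-✓ 01-0✓ 1-00✓ 1-10✓ 10-0✓ 10-1✓ 100-✓ 101-✓ 11-0✓
Round 2: --00 -00- -1-0 1--0 10--
PIs = {--00, -00-, -1-0, 1--0, 10--}
Coverage chart:
  m0: --00,-00-
  m1: -00- ←essential
  m6: -1-0 ←essential
  m8: --00,-00-,1--0,10--
  m9: -00-,10--
  m11: 10-- ←essential
  m12: --00,-1-0,1--0
  m14: -1-0,1--0
Essential: -00-, -1-0, 10--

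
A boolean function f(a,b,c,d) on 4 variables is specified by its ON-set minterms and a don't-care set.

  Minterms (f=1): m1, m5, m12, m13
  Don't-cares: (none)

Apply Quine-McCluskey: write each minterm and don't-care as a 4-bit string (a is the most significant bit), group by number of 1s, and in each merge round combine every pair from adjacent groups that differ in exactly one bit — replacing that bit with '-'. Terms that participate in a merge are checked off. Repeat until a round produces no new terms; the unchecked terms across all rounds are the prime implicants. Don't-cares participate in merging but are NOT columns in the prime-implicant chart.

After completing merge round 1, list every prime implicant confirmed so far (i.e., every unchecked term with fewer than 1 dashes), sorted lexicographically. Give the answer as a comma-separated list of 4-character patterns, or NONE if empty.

NONE

[col 0] 0001*, 0101*, 1100*, 1101*
[col 1] -101, 0-01, 110-
Prime implicants: -101, 0-01, 110-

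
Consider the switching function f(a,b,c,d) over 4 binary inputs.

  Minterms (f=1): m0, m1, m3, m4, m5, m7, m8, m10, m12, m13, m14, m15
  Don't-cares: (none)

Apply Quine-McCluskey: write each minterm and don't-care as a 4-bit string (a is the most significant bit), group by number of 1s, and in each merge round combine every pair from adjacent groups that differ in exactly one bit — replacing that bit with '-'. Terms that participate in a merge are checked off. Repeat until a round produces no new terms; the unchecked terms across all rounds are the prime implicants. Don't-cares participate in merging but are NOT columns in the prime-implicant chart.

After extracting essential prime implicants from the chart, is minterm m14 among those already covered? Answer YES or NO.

[col 0] 0000*, 0001*, 0011*, 0100*, 0101*, 0111*, 1000*, 1010*, 1100*, 1101*, 1110*, 1111*
[col 1] -000*, -100*, -101*, -111*, 0-00*, 0-01*, 0-11*, 00-1*, 000-*, 01-1*, 010-*, 1-00*, 1-10*, 10-0*, 11-0*, 11-1*, 110-*, 111-*
[col 2] --00, -1-1, -10-, 0--1, 0-0-, 1--0, 11--
Prime implicants: --00, -1-1, -10-, 0--1, 0-0-, 1--0, 11--
PI chart (minterm → PIs covering it):
  0 | --00,0-0-
  1 | 0--1,0-0-
  3 | 0--1  (sole → essential)
  4 | --00,-10-,0-0-
  5 | -1-1,-10-,0--1,0-0-
  7 | -1-1,0--1
  8 | --00,1--0
  10 | 1--0  (sole → essential)
  12 | --00,-10-,1--0,11--
  13 | -1-1,-10-,11--
  14 | 1--0,11--
  15 | -1-1,11--
Essential prime implicants: 0--1, 1--0

YES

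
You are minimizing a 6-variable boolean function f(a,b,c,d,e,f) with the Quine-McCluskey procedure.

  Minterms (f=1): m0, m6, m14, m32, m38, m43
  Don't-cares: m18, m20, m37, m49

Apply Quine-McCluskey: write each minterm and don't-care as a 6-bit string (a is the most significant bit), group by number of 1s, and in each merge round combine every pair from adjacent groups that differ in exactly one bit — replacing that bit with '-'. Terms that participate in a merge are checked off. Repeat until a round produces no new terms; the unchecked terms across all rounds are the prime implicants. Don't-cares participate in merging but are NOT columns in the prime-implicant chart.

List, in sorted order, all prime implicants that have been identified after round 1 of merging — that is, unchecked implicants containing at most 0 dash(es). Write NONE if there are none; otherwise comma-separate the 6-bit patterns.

size-2^0 implicants → 000000(✓)  000110(✓)  001110(✓)  010010  010100  100000(✓)  100101  100110(✓)  101011  110001
size-2^1 implicants → -00000  -00110  00-110
Unchecked terms (primes): -00000, -00110, 00-110, 010010, 010100, 100101, 101011, 110001

010010, 010100, 100101, 101011, 110001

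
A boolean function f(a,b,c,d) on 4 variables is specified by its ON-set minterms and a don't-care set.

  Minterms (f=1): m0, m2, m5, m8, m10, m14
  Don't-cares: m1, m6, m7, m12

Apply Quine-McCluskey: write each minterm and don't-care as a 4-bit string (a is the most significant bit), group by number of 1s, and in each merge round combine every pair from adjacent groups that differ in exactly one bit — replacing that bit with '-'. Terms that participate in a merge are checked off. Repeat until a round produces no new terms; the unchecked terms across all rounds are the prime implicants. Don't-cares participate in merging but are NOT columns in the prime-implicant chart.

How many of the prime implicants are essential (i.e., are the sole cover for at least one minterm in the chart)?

size-2^0 implicants → 0000(✓)  0001(✓)  0010(✓)  0101(✓)  0110(✓)  0111(✓)  1000(✓)  1010(✓)  1100(✓)  1110(✓)
size-2^1 implicants → -000(✓)  -010(✓)  -110(✓)  0-01  0-10(✓)  00-0(✓)  000-  01-1  011-  1-00(✓)  1-10(✓)  10-0(✓)  11-0(✓)
size-2^2 implicants → --10  -0-0  1--0
Unchecked terms (primes): --10, -0-0, 0-01, 000-, 01-1, 011-, 1--0
Minterm coverage:
  m0 ⊆ -0-0,000-
  m2 ⊆ --10,-0-0
  m5 ⊆ 0-01,01-1
  m8 ⊆ -0-0,1--0
  m10 ⊆ --10,-0-0,1--0
  m14 ⊆ --10,1--0
(no essential prime implicants)

0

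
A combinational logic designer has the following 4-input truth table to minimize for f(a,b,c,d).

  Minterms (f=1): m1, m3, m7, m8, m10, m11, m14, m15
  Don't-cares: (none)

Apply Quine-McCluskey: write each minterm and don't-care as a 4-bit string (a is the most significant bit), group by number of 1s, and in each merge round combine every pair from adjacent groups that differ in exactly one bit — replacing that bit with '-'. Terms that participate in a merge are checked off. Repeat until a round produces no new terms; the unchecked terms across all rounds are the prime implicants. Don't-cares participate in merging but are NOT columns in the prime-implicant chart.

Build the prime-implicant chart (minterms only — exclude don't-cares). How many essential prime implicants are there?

size-2^0 implicants → 0001(✓)  0011(✓)  0111(✓)  1000(✓)  1010(✓)  1011(✓)  1110(✓)  1111(✓)
size-2^1 implicants → -011(✓)  -111(✓)  0-11(✓)  00-1  1-10(✓)  1-11(✓)  10-0  101-(✓)  111-(✓)
size-2^2 implicants → --11  1-1-
Unchecked terms (primes): --11, 00-1, 1-1-, 10-0
Minterm coverage:
  m1 ⊆ 00-1 [E]
  m3 ⊆ --11,00-1
  m7 ⊆ --11 [E]
  m8 ⊆ 10-0 [E]
  m10 ⊆ 1-1-,10-0
  m11 ⊆ --11,1-1-
  m14 ⊆ 1-1- [E]
  m15 ⊆ --11,1-1-
E = {--11, 00-1, 1-1-, 10-0}

4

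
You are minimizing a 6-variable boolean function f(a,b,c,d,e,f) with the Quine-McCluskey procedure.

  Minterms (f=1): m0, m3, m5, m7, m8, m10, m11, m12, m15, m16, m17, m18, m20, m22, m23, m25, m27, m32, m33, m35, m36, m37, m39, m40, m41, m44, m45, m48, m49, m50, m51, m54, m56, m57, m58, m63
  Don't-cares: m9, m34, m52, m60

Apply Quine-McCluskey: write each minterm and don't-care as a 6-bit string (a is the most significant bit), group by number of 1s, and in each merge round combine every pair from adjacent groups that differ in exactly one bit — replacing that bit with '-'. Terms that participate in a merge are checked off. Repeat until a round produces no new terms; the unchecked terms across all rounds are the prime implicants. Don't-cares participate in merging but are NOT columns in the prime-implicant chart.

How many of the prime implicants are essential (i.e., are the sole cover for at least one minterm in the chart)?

Round 0: 000000✓ 000011✓ 000101✓ 000111✓ 001000✓ 001001✓ 001010✓ 001011✓ 001100✓ 001111✓ 010000✓ 010001✓ 010010✓ 010100✓ 010110✓ 010111✓ 011001✓ 011011✓ 100000✓ 100001✓ 100010✓ 100011✓ 100100✓ 100101✓ 100111✓ 101000✓ 101001✓ 101100✓ 101101✓ 110000✓ 110001✓ 110010✓ 110011✓ 110100✓ 110110✓ 111000✓ 111001✓ 111010✓ 111100✓ 111111
Round 1: -00000✓ -00011✓ -00101✓ -00111✓ -01000✓ -01001✓ -01100✓ -10000✓ -10001✓ -10010✓ -10100✓ -10110✓ -11001✓ 0-0000✓ 0-0111 0-1001✓ 0-1011✓ 00-000✓ 00-011✓ 00-111✓ 000-11✓ 0001-1✓ 001-00✓ 001-11✓ 0010-0✓ 0010-1✓ 00100-✓ 00101-✓ 01-001✓ 010-00✓ 010-10✓ 0100-0✓ 01000-✓ 0101-0✓ 01011- 0110-1✓ 1-0000✓ 1-0001✓ 1-0010✓ 1-0011✓ 1-0100✓ 1-1000✓ 1-1001✓ 1-1100✓ 10-000✓ 10-001✓ 10-100✓ 10-101✓ 100-00✓ 100-01✓ 100-11✓ 1000-0✓ 1000-1✓ 10000-✓ 10001-✓ 1001-1✓ 10010-✓ 101-00✓ 101-01✓ 10100-✓ 10110-✓ 11-000✓ 11-001✓ 11-010✓ 11-100✓ 110-00✓ 110-10✓ 1100-0✓ 1100-1✓ 11000-✓ 11001-✓ 1101-0✓ 111-00✓ 1110-0✓ 11100-✓
Round 2: --0000 --1001 -0-000 -00-11 -001-1 -01-00 -0100- -1-001 -10-00✓ -10-10✓ -100-0✓ -1000- -101-0✓ 0-10-1 00--11 0010-- 010--0✓ 1--000✓ 1--001✓ 1--100✓ 1-0-00✓ 1-00-0✓ 1-00-1✓ 1-000-✓ 1-001-✓ 1-1-00✓ 1-100-✓ 10--00✓ 10--01✓ 10-00-✓ 10-10-✓ 100--1 100-0-✓ 1000--✓ 101-0-✓ 11--00✓ 11-0-0 11-00-✓ 110--0✓ 1100--✓
Round 3: -10--0 1---00 1--00- 1-00-- 10--0-
PIs = {--0000, --1001, -0-000, -00-11, -001-1, -01-00, -0100-, -1-001, -10--0, -1000-, 0-0111, 0-10-1, 00--11, 0010--, 01011-, 1---00, 1--00-, 1-00--, 10--0-, 100--1, 11-0-0, 111111}
Coverage chart:
  m0: --0000,-0-000
  m3: -00-11,00--11
  m5: -001-1 ←essential
  m7: -00-11,-001-1,0-0111,00--11
  m8: -0-000,-01-00,-0100-,0010--
  m10: 0010-- ←essential
  m11: 0-10-1,00--11,0010--
  m12: -01-00 ←essential
  m15: 00--11 ←essential
  m16: --0000,-10--0,-1000-
  m17: -1-001,-1000-
  m18: -10--0 ←essential
  m20: -10--0 ←essential
  m22: -10--0,01011-
  m23: 0-0111,01011-
  m25: --1001,-1-001,0-10-1
  m27: 0-10-1 ←essential
  m32: --0000,-0-000,1---00,1--00-,1-00--,10--0-
  m33: 1--00-,1-00--,10--0-,100--1
  m35: -00-11,1-00--,100--1
  m36: 1---00,10--0-
  m37: -001-1,10--0-,100--1
  m39: -00-11,-001-1,100--1
  m40: -0-000,-01-00,-0100-,1---00,1--00-,10--0-
  m41: --1001,-0100-,1--00-,10--0-
  m44: -01-00,1---00,10--0-
  m45: 10--0- ←essential
  m48: --0000,-10--0,-1000-,1---00,1--00-,1-00--,11-0-0
  m49: -1-001,-1000-,1--00-,1-00--
  m50: -10--0,1-00--,11-0-0
  m51: 1-00-- ←essential
  m54: -10--0 ←essential
  m56: 1---00,1--00-,11-0-0
  m57: --1001,-1-001,1--00-
  m58: 11-0-0 ←essential
  m63: 111111 ←essential
Essential: -001-1, -01-00, -10--0, 0-10-1, 00--11, 0010--, 1-00--, 10--0-, 11-0-0, 111111

10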